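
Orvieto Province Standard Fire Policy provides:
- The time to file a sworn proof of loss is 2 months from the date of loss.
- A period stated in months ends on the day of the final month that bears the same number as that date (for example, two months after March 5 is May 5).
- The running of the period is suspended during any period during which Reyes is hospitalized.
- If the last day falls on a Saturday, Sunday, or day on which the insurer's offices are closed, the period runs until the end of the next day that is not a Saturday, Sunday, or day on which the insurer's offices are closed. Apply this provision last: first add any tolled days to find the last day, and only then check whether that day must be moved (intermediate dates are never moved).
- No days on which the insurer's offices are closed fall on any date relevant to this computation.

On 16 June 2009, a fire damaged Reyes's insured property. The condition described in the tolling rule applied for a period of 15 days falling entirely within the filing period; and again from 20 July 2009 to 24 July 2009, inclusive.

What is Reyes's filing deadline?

2 months after 16 June 2009 is August 16, 2009.
Tolling adds 15 days: August 16, 2009 + 15 days = August 31, 2009.
From July 20, 2009 through July 24, 2009 inclusive is 5 days; tolling adds 5 days: August 31, 2009 + 5 days = September 5, 2009.
September 5, 2009 is Saturday; September 6, 2009 is Sunday. The next qualifying day is September 7, 2009.

September 7, 2009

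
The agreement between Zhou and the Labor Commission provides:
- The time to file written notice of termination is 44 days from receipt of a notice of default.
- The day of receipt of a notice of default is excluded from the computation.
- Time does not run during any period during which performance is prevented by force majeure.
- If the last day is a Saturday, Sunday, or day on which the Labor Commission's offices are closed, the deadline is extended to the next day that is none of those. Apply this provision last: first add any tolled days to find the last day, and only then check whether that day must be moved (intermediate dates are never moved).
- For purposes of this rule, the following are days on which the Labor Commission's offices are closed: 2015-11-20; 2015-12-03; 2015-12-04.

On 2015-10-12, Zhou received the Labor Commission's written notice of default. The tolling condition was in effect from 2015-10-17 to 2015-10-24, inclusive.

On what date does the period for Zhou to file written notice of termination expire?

44 days after 2015-10-12 is November 25, 2015.
From October 17, 2015 through October 24, 2015 inclusive is 8 days; tolling adds 8 days: November 25, 2015 + 8 days = December 3, 2015.
December 3, 2015 is a listed holiday; December 4, 2015 is a listed holiday; December 5, 2015 is Saturday; December 6, 2015 is Sunday. The next qualifying day is December 7, 2015.

December 7, 2015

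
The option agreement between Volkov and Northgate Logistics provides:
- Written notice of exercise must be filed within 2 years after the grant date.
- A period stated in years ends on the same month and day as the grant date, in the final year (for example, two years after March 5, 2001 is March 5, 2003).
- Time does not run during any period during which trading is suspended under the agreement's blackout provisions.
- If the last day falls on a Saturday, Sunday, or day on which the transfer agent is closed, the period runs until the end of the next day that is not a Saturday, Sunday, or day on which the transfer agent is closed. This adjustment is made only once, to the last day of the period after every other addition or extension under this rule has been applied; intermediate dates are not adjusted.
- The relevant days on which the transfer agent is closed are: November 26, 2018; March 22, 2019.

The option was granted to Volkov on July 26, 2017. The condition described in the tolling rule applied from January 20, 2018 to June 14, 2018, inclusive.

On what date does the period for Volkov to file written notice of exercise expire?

December 19, 2019

2 years after July 26, 2017 is July 26, 2019.
From January 20, 2018 through June 14, 2018 inclusive is 146 days; tolling adds 146 days: July 26, 2019 + 146 days = December 19, 2019.
December 19, 2019 is a Thursday and not a day on which the transfer agent is closed, so no extension applies.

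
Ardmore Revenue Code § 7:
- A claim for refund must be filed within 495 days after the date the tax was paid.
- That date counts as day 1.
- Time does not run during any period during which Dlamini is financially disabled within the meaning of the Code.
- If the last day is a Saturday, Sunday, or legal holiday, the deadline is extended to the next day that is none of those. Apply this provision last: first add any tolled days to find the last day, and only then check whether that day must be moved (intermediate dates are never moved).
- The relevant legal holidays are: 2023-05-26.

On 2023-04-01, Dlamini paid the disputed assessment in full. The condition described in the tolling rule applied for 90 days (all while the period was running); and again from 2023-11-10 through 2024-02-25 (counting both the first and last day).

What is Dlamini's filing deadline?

Counting 2023-04-01 as day 1, day 495 is August 7, 2024.
Tolling adds 90 days: August 7, 2024 + 90 days = November 5, 2024.
From November 10, 2023 through February 25, 2024 inclusive is 108 days; tolling adds 108 days: November 5, 2024 + 108 days = February 21, 2025.
February 21, 2025 is a Friday and not a legal holiday, so no extension applies.

February 21, 2025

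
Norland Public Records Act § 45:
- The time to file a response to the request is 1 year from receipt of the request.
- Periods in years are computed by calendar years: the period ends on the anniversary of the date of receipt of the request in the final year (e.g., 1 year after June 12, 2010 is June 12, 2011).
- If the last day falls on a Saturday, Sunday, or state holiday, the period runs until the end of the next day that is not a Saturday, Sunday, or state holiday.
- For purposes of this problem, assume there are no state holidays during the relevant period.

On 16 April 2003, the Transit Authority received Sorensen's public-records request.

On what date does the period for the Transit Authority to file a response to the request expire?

April 16, 2004

1 year after 16 April 2003 is April 16, 2004.
April 16, 2004 is a Friday and not a state holiday, so no extension applies.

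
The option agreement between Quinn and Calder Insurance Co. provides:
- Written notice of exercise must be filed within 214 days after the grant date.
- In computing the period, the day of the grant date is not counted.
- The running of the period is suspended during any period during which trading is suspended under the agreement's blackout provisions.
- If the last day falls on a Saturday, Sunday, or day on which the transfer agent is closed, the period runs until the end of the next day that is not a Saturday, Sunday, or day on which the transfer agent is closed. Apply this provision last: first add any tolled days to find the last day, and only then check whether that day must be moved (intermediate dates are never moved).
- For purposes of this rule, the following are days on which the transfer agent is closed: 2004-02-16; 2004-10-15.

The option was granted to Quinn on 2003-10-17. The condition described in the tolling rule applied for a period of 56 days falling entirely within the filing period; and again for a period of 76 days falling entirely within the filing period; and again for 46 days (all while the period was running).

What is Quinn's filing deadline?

November 12, 2004

214 days after 2003-10-17 is May 18, 2004.
Tolling adds 56 days: May 18, 2004 + 56 days = July 13, 2004.
Tolling adds 76 days: July 13, 2004 + 76 days = September 27, 2004.
Tolling adds 46 days: September 27, 2004 + 46 days = November 12, 2004.
November 12, 2004 is a Friday and not a day on which the transfer agent is closed, so no extension applies.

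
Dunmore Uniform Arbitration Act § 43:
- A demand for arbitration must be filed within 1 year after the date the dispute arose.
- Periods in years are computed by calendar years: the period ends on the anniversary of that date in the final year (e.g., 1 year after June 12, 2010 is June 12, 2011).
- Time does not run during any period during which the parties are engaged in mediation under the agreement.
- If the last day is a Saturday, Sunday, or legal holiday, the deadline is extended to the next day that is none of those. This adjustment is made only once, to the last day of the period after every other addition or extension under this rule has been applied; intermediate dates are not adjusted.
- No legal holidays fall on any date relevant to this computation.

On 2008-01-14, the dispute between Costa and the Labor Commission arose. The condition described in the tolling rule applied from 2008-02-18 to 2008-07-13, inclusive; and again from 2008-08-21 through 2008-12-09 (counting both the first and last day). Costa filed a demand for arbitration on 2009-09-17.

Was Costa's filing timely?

Yes

1 year after 2008-01-14 is January 14, 2009.
From February 18, 2008 through July 13, 2008 inclusive is 147 days; tolling adds 147 days: January 14, 2009 + 147 days = June 10, 2009.
From August 21, 2008 through December 9, 2008 inclusive is 111 days; tolling adds 111 days: June 10, 2009 + 111 days = September 29, 2009.
September 29, 2009 is a Tuesday and not a legal holiday, so no extension applies.
The deadline is September 29, 2009; the filing on September 17, 2009 is on or before that date.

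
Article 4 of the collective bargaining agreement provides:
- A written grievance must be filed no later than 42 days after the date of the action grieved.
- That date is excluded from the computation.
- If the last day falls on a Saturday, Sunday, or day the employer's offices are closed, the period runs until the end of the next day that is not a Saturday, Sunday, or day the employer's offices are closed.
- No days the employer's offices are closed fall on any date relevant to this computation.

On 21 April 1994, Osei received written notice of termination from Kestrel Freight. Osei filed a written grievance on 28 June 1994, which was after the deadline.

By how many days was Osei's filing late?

42 days after 21 April 1994 is June 2, 1994.
June 2, 1994 is a Thursday and not a day the employer's offices are closed, so no extension applies.
The deadline is June 2, 1994; from June 2, 1994 to June 28, 1994 is 26 days.

26 days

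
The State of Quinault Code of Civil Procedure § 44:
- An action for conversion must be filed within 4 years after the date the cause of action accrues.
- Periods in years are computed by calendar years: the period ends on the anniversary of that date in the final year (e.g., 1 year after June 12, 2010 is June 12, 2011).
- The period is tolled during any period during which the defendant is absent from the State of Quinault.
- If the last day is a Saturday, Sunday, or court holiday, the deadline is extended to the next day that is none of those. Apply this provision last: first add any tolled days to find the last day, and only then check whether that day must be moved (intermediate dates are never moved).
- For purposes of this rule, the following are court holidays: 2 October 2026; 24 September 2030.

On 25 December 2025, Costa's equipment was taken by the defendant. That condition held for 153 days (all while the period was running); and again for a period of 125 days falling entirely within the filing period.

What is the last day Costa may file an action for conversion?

4 years after 25 December 2025 is December 25, 2029.
Tolling adds 153 days: December 25, 2029 + 153 days = May 27, 2030.
Tolling adds 125 days: May 27, 2030 + 125 days = September 29, 2030.
September 29, 2030 is Sunday. The next qualifying day is September 30, 2030.

September 30, 2030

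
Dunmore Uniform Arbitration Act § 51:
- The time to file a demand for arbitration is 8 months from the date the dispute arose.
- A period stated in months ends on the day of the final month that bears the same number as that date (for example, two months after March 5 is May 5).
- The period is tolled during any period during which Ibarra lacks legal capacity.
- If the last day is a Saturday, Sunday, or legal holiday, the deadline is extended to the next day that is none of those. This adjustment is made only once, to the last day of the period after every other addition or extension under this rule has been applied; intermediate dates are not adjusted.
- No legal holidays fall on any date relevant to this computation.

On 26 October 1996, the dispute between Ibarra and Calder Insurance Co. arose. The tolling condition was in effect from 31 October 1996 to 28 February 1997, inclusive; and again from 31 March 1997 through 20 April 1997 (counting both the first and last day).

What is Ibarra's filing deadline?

November 17, 1997

8 months after 26 October 1996 is June 26, 1997.
From October 31, 1996 through February 28, 1997 inclusive is 121 days; tolling adds 121 days: June 26, 1997 + 121 days = October 25, 1997.
From March 31, 1997 through April 20, 1997 inclusive is 21 days; tolling adds 21 days: October 25, 1997 + 21 days = November 15, 1997.
November 15, 1997 is Saturday; November 16, 1997 is Sunday. The next qualifying day is November 17, 1997.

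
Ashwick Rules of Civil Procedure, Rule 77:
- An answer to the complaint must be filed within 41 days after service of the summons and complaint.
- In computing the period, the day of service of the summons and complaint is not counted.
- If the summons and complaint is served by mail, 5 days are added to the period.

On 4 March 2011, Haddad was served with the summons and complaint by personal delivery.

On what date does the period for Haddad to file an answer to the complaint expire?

41 days after 4 March 2011 is April 14, 2011.
Service was not by mail, so no mail extension applies.

April 14, 2011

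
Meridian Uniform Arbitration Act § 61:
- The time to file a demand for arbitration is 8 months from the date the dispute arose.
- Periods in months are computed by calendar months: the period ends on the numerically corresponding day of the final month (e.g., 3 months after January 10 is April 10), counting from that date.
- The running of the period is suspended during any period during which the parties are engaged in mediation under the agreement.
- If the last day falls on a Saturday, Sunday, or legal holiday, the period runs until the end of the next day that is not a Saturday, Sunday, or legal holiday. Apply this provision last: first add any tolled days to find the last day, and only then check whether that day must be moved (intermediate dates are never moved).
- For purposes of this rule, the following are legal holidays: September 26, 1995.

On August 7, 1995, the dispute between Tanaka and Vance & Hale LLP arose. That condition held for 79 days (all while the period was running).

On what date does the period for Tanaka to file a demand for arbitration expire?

June 25, 1996

8 months after August 7, 1995 is April 7, 1996.
Tolling adds 79 days: April 7, 1996 + 79 days = June 25, 1996.
June 25, 1996 is a Tuesday and not a legal holiday, so no extension applies.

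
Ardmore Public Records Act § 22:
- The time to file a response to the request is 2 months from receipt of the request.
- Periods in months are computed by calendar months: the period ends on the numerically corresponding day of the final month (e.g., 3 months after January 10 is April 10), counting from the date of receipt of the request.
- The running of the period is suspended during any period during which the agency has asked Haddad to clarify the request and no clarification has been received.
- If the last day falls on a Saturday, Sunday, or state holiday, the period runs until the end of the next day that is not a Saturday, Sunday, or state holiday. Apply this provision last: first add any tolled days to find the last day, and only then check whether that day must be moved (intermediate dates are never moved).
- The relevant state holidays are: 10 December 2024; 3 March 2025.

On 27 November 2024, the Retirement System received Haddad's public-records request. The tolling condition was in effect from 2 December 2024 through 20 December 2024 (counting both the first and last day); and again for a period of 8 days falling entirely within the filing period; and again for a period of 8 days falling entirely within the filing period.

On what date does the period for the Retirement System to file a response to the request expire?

March 4, 2025

2 months after 27 November 2024 is January 27, 2025.
From December 2, 2024 through December 20, 2024 inclusive is 19 days; tolling adds 19 days: January 27, 2025 + 19 days = February 15, 2025.
Tolling adds 8 days: February 15, 2025 + 8 days = February 23, 2025.
Tolling adds 8 days: February 23, 2025 + 8 days = March 3, 2025.
March 3, 2025 is a listed holiday. The next qualifying day is March 4, 2025.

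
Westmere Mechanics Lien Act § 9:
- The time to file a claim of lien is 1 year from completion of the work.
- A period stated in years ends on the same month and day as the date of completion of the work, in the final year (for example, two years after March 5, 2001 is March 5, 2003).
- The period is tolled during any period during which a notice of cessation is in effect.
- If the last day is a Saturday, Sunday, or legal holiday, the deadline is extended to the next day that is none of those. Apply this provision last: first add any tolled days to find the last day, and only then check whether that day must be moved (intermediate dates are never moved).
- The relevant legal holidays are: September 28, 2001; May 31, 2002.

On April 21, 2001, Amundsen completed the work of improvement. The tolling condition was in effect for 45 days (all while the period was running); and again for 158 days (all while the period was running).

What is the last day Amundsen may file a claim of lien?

1 year after April 21, 2001 is April 21, 2002.
Tolling adds 45 days: April 21, 2002 + 45 days = June 5, 2002.
Tolling adds 158 days: June 5, 2002 + 158 days = November 10, 2002.
November 10, 2002 is Sunday. The next qualifying day is November 11, 2002.

November 11, 2002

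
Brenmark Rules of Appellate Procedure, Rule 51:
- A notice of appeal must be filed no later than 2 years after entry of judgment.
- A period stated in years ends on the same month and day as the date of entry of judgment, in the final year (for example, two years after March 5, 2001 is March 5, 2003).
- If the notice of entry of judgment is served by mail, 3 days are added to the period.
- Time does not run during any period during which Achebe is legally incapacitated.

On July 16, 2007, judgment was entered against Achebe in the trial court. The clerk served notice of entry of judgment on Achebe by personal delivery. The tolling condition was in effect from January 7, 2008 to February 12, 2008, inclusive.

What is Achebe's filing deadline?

2 years after July 16, 2007 is July 16, 2009.
Service was not by mail, so no mail extension applies.
From January 7, 2008 through February 12, 2008 inclusive is 37 days; tolling adds 37 days: July 16, 2009 + 37 days = August 22, 2009.

August 22, 2009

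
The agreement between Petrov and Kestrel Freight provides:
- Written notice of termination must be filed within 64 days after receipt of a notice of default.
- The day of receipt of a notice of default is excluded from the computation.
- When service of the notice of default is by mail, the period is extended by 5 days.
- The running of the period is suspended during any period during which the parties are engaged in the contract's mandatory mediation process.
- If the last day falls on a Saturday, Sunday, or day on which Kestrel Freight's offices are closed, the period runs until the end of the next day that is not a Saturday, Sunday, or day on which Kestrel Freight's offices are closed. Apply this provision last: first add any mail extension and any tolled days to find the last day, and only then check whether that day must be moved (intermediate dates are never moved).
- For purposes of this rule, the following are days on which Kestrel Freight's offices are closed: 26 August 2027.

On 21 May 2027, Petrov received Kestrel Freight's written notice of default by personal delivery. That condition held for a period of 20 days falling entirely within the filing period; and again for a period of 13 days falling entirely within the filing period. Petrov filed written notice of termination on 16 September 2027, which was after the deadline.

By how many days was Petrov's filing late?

64 days after 21 May 2027 is July 24, 2027.
Service was not by mail, so no mail extension applies.
Tolling adds 20 days: July 24, 2027 + 20 days = August 13, 2027.
Tolling adds 13 days: August 13, 2027 + 13 days = August 26, 2027.
August 26, 2027 is a listed holiday. The next qualifying day is August 27, 2027.
The deadline is August 27, 2027; from August 27, 2027 to September 16, 2027 is 20 days.

20 days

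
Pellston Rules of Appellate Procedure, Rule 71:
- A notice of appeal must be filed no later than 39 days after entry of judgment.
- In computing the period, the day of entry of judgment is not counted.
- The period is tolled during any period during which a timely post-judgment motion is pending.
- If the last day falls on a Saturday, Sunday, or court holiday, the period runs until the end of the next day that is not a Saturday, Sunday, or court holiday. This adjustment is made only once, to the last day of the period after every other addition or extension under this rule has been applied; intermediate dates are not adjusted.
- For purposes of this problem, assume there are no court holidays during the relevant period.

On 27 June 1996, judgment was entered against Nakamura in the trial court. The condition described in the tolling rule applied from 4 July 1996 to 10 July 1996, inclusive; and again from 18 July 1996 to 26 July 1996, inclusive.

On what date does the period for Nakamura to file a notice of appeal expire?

August 21, 1996

39 days after 27 June 1996 is August 5, 1996.
From July 4, 1996 through July 10, 1996 inclusive is 7 days; tolling adds 7 days: August 5, 1996 + 7 days = August 12, 1996.
From July 18, 1996 through July 26, 1996 inclusive is 9 days; tolling adds 9 days: August 12, 1996 + 9 days = August 21, 1996.
August 21, 1996 is a Wednesday and not a court holiday, so no extension applies.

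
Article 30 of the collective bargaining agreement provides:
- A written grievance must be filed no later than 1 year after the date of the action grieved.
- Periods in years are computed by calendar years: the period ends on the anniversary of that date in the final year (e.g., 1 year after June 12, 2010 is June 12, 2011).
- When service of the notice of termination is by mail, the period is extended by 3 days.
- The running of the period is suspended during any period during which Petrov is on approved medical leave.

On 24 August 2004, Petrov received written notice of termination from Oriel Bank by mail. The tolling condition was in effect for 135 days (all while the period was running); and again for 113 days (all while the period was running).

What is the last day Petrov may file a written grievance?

1 year after 24 August 2004 is August 24, 2005.
Service was by mail, adding 3 days: August 24, 2005 + 3 days = August 27, 2005.
Tolling adds 135 days: August 27, 2005 + 135 days = January 9, 2006.
Tolling adds 113 days: January 9, 2006 + 113 days = May 2, 2006.

May 2, 2006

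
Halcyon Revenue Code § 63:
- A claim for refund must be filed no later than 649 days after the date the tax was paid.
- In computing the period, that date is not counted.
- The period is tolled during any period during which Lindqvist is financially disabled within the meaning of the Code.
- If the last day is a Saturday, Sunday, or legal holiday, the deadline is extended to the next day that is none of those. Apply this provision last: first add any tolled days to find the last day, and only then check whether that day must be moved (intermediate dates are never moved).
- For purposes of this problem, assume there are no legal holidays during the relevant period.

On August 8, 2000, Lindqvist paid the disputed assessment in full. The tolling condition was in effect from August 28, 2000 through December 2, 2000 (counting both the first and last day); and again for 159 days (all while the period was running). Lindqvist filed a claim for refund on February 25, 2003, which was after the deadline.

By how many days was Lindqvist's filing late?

26 days

649 days after August 8, 2000 is May 19, 2002.
From August 28, 2000 through December 2, 2000 inclusive is 97 days; tolling adds 97 days: May 19, 2002 + 97 days = August 24, 2002.
Tolling adds 159 days: August 24, 2002 + 159 days = January 30, 2003.
January 30, 2003 is a Thursday and not a legal holiday, so no extension applies.
The deadline is January 30, 2003; from January 30, 2003 to February 25, 2003 is 26 days.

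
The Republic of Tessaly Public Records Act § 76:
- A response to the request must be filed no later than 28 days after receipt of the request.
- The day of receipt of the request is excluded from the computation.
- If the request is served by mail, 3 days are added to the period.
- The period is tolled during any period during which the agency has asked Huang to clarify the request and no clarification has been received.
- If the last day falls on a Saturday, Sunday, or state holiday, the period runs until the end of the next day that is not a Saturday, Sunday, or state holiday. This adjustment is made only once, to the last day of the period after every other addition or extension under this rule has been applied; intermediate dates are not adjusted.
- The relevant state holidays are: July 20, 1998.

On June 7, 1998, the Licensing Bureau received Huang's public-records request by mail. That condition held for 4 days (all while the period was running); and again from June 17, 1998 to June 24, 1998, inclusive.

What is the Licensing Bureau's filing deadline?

July 21, 1998

28 days after June 7, 1998 is July 5, 1998.
Service was by mail, adding 3 days: July 5, 1998 + 3 days = July 8, 1998.
Tolling adds 4 days: July 8, 1998 + 4 days = July 12, 1998.
From June 17, 1998 through June 24, 1998 inclusive is 8 days; tolling adds 8 days: July 12, 1998 + 8 days = July 20, 1998.
July 20, 1998 is a listed holiday. The next qualifying day is July 21, 1998.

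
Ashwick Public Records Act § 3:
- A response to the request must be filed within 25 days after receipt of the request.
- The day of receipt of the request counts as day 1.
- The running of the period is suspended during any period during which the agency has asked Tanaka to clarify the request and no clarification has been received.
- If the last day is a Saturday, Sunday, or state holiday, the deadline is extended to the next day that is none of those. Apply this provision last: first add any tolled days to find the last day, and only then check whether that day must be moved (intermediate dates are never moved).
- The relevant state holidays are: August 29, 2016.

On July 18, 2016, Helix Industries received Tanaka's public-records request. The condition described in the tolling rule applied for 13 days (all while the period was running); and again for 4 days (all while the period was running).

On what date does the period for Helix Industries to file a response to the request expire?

August 30, 2016

Counting July 18, 2016 as day 1, day 25 is August 11, 2016.
Tolling adds 13 days: August 11, 2016 + 13 days = August 24, 2016.
Tolling adds 4 days: August 24, 2016 + 4 days = August 28, 2016.
August 28, 2016 is Sunday; August 29, 2016 is a listed holiday. The next qualifying day is August 30, 2016.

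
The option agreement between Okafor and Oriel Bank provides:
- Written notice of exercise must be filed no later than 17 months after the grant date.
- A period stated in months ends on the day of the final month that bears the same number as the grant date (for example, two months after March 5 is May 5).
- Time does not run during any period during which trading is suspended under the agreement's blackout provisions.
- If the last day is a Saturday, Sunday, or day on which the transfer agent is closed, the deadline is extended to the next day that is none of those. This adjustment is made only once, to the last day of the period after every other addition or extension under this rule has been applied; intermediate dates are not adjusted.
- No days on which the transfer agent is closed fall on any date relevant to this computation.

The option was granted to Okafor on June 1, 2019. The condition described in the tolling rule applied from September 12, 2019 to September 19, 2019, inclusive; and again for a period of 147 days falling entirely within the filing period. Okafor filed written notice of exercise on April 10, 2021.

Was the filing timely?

17 months after June 1, 2019 is November 1, 2020.
From September 12, 2019 through September 19, 2019 inclusive is 8 days; tolling adds 8 days: November 1, 2020 + 8 days = November 9, 2020.
Tolling adds 147 days: November 9, 2020 + 147 days = April 5, 2021.
April 5, 2021 is a Monday and not a day on which the transfer agent is closed, so no extension applies.
The deadline is April 5, 2021; the filing on April 10, 2021 is after that date.

No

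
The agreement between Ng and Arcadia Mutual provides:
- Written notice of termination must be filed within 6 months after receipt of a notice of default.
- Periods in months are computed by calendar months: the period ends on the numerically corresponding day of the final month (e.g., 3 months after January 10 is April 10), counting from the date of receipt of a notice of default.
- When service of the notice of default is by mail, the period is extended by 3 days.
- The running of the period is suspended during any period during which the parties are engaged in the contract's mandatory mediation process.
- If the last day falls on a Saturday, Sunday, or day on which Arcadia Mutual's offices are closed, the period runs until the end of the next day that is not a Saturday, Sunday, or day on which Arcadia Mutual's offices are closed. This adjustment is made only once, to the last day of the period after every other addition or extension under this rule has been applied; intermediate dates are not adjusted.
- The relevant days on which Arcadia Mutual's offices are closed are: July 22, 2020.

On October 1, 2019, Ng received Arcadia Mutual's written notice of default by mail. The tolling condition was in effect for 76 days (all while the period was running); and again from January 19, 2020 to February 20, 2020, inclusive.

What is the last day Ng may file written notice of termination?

6 months after October 1, 2019 is April 1, 2020.
Service was by mail, adding 3 days: April 1, 2020 + 3 days = April 4, 2020.
Tolling adds 76 days: April 4, 2020 + 76 days = June 19, 2020.
From January 19, 2020 through February 20, 2020 inclusive is 33 days; tolling adds 33 days: June 19, 2020 + 33 days = July 22, 2020.
July 22, 2020 is a listed holiday. The next qualifying day is July 23, 2020.

July 23, 2020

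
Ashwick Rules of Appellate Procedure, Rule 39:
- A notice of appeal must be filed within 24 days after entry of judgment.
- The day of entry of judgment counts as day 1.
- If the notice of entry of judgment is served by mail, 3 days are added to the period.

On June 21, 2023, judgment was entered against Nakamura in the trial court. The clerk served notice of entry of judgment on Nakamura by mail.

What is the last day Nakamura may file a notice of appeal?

July 17, 2023

Counting June 21, 2023 as day 1, day 24 is July 14, 2023.
Service was by mail, adding 3 days: July 14, 2023 + 3 days = July 17, 2023.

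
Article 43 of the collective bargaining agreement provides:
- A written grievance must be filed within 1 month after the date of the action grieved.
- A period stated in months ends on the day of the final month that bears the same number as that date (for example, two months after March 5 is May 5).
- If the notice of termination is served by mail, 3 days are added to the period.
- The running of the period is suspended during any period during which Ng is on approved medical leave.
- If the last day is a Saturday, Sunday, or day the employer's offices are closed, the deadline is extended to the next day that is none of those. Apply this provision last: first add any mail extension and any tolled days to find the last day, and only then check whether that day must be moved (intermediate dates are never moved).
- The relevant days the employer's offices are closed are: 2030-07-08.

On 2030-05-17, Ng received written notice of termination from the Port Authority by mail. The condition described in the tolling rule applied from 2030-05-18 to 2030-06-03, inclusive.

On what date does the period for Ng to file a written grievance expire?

July 9, 2030

1 month after 2030-05-17 is June 17, 2030.
Service was by mail, adding 3 days: June 17, 2030 + 3 days = June 20, 2030.
From May 18, 2030 through June 3, 2030 inclusive is 17 days; tolling adds 17 days: June 20, 2030 + 17 days = July 7, 2030.
July 7, 2030 is Sunday; July 8, 2030 is a listed holiday. The next qualifying day is July 9, 2030.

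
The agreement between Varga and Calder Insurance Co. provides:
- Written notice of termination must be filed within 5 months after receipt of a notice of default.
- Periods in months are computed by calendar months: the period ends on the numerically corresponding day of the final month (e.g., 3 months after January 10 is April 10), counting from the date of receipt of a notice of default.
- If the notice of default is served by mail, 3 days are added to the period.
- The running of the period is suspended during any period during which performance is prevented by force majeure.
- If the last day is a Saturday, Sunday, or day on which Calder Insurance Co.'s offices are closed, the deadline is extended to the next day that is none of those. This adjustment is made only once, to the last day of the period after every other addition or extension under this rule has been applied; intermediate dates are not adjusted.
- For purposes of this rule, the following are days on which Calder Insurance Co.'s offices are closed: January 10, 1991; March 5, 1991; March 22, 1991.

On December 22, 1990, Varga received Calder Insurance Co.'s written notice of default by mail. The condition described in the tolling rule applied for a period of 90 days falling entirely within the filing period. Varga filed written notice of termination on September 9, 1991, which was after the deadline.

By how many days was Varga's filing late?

5 months after December 22, 1990 is May 22, 1991.
Service was by mail, adding 3 days: May 22, 1991 + 3 days = May 25, 1991.
Tolling adds 90 days: May 25, 1991 + 90 days = August 23, 1991.
August 23, 1991 is a Friday and not a day on which Calder Insurance Co.'s offices are closed, so no extension applies.
The deadline is August 23, 1991; from August 23, 1991 to September 9, 1991 is 17 days.

17 days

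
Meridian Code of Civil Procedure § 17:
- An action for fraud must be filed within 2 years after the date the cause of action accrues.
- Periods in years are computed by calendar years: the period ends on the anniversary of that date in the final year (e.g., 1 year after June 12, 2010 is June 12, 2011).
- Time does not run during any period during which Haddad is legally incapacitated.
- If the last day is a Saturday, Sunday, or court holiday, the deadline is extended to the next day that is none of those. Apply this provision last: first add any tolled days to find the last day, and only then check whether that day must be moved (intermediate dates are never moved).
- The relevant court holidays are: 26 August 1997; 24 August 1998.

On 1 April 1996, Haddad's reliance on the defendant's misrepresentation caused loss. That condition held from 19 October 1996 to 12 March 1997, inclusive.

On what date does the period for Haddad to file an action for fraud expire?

2 years after 1 April 1996 is April 1, 1998.
From October 19, 1996 through March 12, 1997 inclusive is 145 days; tolling adds 145 days: April 1, 1998 + 145 days = August 24, 1998.
August 24, 1998 is a listed holiday. The next qualifying day is August 25, 1998.

August 25, 1998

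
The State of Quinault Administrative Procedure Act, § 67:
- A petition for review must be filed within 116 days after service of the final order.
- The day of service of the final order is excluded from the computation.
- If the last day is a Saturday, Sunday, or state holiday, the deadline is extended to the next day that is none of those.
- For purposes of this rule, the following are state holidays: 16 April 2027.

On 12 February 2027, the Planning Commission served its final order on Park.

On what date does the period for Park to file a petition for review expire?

June 8, 2027

116 days after 12 February 2027 is June 8, 2027.
June 8, 2027 is a Tuesday and not a state holiday, so no extension applies.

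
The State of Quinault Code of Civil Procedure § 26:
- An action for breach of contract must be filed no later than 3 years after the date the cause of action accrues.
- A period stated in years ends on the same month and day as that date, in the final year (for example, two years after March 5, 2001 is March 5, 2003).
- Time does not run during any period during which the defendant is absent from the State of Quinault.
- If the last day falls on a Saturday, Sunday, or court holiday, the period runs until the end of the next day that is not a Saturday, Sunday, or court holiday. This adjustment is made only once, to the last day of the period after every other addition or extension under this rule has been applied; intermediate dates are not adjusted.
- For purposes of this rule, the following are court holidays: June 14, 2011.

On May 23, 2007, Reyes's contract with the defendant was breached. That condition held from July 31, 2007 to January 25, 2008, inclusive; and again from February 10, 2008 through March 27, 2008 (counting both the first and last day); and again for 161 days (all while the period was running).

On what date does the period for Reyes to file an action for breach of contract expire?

3 years after May 23, 2007 is May 23, 2010.
From July 31, 2007 through January 25, 2008 inclusive is 179 days; tolling adds 179 days: May 23, 2010 + 179 days = November 18, 2010.
From February 10, 2008 through March 27, 2008 inclusive is 47 days; tolling adds 47 days: November 18, 2010 + 47 days = January 4, 2011.
Tolling adds 161 days: January 4, 2011 + 161 days = June 14, 2011.
June 14, 2011 is a listed holiday. The next qualifying day is June 15, 2011.

June 15, 2011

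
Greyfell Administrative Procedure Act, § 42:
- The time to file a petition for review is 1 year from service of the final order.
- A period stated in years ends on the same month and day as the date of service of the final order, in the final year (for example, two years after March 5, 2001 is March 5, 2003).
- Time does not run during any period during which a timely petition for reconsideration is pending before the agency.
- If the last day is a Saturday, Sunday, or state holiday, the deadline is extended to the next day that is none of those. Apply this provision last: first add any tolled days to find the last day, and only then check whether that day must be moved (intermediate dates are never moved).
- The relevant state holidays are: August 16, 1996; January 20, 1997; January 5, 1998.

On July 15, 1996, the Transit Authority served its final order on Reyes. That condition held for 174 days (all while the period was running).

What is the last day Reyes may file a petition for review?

1 year after July 15, 1996 is July 15, 1997.
Tolling adds 174 days: July 15, 1997 + 174 days = January 5, 1998.
January 5, 1998 is a listed holiday. The next qualifying day is January 6, 1998.

January 6, 1998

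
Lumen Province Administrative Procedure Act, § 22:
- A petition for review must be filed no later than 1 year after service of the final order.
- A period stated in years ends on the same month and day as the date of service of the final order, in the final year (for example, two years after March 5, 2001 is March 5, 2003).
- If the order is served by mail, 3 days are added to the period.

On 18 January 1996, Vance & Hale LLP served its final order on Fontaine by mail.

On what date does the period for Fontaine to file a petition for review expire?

January 21, 1997

1 year after 18 January 1996 is January 18, 1997.
Service was by mail, adding 3 days: January 18, 1997 + 3 days = January 21, 1997.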